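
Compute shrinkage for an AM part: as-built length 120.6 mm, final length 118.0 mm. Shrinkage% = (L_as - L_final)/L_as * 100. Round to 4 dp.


Shrinkage = ((120.6-118.0)/120.6)*100 = 2.1559 %


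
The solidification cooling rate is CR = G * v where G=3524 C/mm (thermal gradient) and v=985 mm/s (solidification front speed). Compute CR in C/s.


CR = 3524 * 985 = 3471140 C/s


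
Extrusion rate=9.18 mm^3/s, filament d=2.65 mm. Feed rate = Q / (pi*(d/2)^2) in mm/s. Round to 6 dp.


A = pi*(2.65/2)^2 = 5.515459
v = 9.18 / 5.515459 = 1.664413 mm/s


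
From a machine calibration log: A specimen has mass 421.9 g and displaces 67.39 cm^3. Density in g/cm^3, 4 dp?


rho = 421.9 / 67.39 = 6.2606 g/cm^3


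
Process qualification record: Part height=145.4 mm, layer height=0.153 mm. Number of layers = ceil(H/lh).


Layers = ceil(145.4/0.153) = 951


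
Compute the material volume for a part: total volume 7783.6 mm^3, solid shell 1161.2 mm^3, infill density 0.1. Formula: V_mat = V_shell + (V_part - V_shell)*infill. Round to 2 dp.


V_infill = (7783.6 - 1161.2) * 0.1 = 662.24
V_total = 1161.2 + 662.24 = 1823.44 mm^3


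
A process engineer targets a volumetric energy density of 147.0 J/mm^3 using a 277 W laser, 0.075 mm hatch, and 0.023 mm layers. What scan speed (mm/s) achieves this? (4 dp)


v = 277 / (147.0*0.075*0.023) = 1092.379 mm/s


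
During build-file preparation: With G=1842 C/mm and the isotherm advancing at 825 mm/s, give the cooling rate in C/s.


CR = 1842 * 825 = 1519650 C/s


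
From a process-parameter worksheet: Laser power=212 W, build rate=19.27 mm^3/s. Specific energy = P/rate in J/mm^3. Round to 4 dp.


SE = 212 / 19.27 = 11.0016 J/mm^3


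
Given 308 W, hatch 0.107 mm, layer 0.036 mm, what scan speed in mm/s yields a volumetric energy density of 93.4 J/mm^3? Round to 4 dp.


v = 308 / (93.4*0.107*0.036) = 856.0863 mm/s


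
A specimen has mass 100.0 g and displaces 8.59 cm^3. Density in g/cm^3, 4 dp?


rho = 100.0 / 8.59 = 11.6414 g/cm^3


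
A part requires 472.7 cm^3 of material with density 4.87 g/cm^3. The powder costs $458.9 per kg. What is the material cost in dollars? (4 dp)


Mass = 472.7*4.87/1000 = 2.302049 kg
Cost = 2.302049 * 458.9 = 1056.4103 $


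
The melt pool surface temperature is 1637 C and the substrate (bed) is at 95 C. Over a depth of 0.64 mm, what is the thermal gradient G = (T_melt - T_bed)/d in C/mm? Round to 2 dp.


G = (1637-95)/0.64 = 2409.38 C/mm


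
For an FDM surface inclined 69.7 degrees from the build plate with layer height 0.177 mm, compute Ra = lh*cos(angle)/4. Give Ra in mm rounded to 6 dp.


Ra = 0.177 * cos(69.7) / 4 = 0.015352 mm


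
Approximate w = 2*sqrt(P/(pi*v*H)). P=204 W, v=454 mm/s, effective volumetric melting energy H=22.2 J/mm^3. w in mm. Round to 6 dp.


w = 2*sqrt(204/(pi*454*22.2)) = 0.160534 mm


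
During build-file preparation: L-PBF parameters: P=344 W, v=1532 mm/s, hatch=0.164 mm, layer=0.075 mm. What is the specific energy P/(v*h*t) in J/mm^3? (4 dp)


Build rate = 1532 * 0.164 * 0.075 = 18.8436 mm^3/s
SE = 344 / 18.8436 = 18.2555 J/mm^3


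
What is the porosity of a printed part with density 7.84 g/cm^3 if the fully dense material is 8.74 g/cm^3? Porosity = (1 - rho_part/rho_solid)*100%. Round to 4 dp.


Porosity = (1-7.84/8.74)*100 = 10.2975 %


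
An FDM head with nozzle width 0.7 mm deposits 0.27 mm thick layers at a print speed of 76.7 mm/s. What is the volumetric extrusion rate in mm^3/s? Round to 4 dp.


Rate = 0.7 * 0.27 * 76.7 = 14.4963 mm^3/s


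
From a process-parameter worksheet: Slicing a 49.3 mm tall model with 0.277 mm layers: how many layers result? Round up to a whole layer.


Layers = ceil(49.3/0.277) = 178


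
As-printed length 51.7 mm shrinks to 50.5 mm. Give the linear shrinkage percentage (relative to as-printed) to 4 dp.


Shrinkage = ((51.7-50.5)/51.7)*100 = 2.3211 %


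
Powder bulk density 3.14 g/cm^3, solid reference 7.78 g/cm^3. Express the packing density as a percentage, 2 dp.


Packing = (3.14/7.78)*100 = 40.36 %


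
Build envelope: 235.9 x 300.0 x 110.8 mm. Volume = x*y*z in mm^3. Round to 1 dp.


V = 235.9 * 300.0 * 110.8 = 7841316.0 mm^3


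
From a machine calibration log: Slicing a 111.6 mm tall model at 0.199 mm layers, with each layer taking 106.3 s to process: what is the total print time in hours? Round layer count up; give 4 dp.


Layers = ceil(111.6/0.199) = 561
t = 561 * 106.3 / 3600 = 16.5651 hrs


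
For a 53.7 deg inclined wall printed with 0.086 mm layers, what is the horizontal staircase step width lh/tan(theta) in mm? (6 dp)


step = 0.086 / tan(53.7) = 0.063173 mm


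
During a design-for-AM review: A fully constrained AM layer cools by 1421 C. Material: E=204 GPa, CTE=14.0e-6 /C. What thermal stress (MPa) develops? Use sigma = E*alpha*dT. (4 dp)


sigma = 204*1000 * 14.0e-6 * 1421 = 4058.376 MPa


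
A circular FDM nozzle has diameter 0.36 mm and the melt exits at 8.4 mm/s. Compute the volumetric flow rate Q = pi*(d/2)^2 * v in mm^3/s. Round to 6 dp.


A = pi*(0.36/2)^2 = 0.1017876 mm^2
Q = 0.1017876 * 8.4 = 0.855016 mm^3/s


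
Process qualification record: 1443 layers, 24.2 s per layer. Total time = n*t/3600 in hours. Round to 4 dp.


t = 1443 * 24.2 / 3600 = 9.7002 hrs


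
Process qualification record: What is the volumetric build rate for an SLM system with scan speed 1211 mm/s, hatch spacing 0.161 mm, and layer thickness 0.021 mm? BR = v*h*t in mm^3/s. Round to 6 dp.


Rate = 1211 * 0.161 * 0.021 = 4.094391 mm^3/s


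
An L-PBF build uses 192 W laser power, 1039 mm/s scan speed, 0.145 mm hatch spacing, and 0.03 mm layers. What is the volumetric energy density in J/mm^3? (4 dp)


E = 192 / (1039*0.145*0.03) = 42.4812 J/mm^3


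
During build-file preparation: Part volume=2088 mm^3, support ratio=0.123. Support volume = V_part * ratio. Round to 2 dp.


V_support = 2088 * 0.123 = 256.82 mm^3


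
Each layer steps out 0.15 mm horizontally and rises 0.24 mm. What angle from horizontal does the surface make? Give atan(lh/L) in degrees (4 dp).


angle = atan(0.24/0.15) = 57.9946 degrees


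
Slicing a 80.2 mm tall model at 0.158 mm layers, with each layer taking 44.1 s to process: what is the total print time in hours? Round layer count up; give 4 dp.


Layers = ceil(80.2/0.158) = 508
t = 508 * 44.1 / 3600 = 6.223 hrs


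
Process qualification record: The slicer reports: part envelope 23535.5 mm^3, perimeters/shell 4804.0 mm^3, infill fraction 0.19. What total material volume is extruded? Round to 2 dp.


V_infill = (23535.5 - 4804.0) * 0.19 = 3558.99
V_total = 4804.0 + 3558.99 = 8362.99 mm^3


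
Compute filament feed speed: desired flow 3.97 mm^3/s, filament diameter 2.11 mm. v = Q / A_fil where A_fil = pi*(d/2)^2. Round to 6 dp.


A = pi*(2.11/2)^2 = 3.496671
v = 3.97 / 3.496671 = 1.135366 mm/s


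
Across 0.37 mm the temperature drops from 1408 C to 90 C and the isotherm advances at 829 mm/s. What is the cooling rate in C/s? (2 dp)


G = (1408-90)/0.37 = 3562.16216216 C/mm
CR = 3562.16216216 * 829 = 2953032.43 C/s


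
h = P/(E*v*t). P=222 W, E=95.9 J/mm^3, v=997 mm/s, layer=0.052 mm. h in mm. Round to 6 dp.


h = 222 / (95.9*997*0.052) = 0.044651 mm


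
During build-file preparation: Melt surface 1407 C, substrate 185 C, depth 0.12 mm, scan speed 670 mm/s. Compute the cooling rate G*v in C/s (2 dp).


G = (1407-185)/0.12 = 10183.33333333 C/mm
CR = 10183.33333333 * 670 = 6822833.33 C/s


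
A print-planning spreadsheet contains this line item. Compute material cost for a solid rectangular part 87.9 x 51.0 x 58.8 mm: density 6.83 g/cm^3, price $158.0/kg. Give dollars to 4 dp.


V = 87.9 * 51.0 * 58.8 = 263594.52 mm^3 = 263.59452 cm^3
Mass = 263.59452 * 6.83 / 1000 = 1.80035057 kg
Cost = 1.80035057 * 158.0 = 284.4554 $


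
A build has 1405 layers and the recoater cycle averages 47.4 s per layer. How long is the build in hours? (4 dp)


t = 1405 * 47.4 / 3600 = 18.4992 hrs


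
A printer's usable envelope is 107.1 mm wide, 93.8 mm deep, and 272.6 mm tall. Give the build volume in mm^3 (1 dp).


V = 107.1 * 93.8 * 272.6 = 2738534.1 mm^3


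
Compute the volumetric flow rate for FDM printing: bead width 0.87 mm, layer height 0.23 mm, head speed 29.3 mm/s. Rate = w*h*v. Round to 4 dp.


Rate = 0.87 * 0.23 * 29.3 = 5.8629 mm^3/s


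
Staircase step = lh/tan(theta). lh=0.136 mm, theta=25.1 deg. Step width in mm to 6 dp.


step = 0.136 / tan(25.1) = 0.290329 mm


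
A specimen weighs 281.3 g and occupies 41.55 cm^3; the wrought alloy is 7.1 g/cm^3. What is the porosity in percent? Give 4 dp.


rho_part = 281.3 / 41.55 = 6.77015644 g/cm^3
Porosity = (1 - 6.77015644/7.1)*100 = 4.6457 %


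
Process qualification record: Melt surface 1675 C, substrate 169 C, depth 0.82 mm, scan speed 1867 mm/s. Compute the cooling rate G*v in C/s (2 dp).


G = (1675-169)/0.82 = 1836.58536585 C/mm
CR = 1836.58536585 * 1867 = 3428904.88 C/s


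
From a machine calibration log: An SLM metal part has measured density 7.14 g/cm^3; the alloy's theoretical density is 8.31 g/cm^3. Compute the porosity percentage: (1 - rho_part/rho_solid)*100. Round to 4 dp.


Porosity = (1-7.14/8.31)*100 = 14.0794 %


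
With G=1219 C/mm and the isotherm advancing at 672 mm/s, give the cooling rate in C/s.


CR = 1219 * 672 = 819168 C/s


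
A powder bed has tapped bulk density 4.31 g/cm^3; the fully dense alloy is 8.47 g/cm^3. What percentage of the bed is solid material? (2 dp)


Packing = (4.31/8.47)*100 = 50.89 %


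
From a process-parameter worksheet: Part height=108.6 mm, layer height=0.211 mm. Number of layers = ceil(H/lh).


Layers = ceil(108.6/0.211) = 515


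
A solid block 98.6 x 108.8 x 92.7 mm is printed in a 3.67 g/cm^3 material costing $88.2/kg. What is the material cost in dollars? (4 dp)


V = 98.6 * 108.8 * 92.7 = 994455.936 mm^3 = 994.455936 cm^3
Mass = 994.455936 * 3.67 / 1000 = 3.64965329 kg
Cost = 3.64965329 * 88.2 = 321.8994 $


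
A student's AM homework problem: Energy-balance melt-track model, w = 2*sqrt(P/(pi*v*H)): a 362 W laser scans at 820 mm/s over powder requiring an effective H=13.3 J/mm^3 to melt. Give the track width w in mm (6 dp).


w = 2*sqrt(362/(pi*820*13.3)) = 0.205578 mm


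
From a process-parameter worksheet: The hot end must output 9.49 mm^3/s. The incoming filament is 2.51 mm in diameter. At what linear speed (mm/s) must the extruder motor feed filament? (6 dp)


A = pi*(2.51/2)^2 = 4.948087
v = 9.49 / 4.948087 = 1.917913 mm/s


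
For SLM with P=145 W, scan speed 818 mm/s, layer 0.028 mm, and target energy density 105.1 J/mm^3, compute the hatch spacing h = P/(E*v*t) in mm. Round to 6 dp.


h = 145 / (105.1*818*0.028) = 0.060236 mm


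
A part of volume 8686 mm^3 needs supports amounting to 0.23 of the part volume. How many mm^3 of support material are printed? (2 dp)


V_support = 8686 * 0.23 = 1997.78 mm^3


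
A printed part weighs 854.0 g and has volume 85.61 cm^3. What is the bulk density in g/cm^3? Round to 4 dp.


rho = 854.0 / 85.61 = 9.9755 g/cm^3


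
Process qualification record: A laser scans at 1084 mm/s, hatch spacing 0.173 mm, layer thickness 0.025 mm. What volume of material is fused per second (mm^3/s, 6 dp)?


Rate = 1084 * 0.173 * 0.025 = 4.6883 mm^3/s


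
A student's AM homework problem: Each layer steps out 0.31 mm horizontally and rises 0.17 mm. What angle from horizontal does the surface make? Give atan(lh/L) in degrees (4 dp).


angle = atan(0.17/0.31) = 28.7398 degrees


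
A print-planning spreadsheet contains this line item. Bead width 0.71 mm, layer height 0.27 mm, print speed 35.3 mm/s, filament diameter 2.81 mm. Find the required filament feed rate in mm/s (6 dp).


Q = 0.71 * 0.27 * 35.3 = 6.76701 mm^3/s
A_fil = pi*(2.81/2)^2 = 6.20158244 mm^2
v_feed = 6.76701 / 6.20158244 = 1.091175 mm/s


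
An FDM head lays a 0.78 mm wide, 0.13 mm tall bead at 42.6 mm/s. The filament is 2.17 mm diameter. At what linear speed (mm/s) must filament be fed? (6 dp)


Q = 0.78 * 0.13 * 42.6 = 4.31964 mm^3/s
A_fil = pi*(2.17/2)^2 = 3.69836141 mm^2
v_feed = 4.31964 / 3.69836141 = 1.167988 mm/s


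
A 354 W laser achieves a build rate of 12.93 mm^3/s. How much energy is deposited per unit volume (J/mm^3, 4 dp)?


SE = 354 / 12.93 = 27.3782 J/mm^3


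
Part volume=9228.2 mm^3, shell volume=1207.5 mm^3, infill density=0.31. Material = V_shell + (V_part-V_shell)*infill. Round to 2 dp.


V_infill = (9228.2 - 1207.5) * 0.31 = 2486.42
V_total = 1207.5 + 2486.42 = 3693.92 mm^3


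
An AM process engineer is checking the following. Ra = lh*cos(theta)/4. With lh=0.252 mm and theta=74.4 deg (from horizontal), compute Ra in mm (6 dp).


Ra = 0.252 * cos(74.4) / 4 = 0.016942 mm


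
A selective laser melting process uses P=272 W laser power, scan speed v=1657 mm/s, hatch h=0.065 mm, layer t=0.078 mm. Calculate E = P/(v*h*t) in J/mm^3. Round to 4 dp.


E = 272 / (1657*0.065*0.078) = 32.3771 J/mm^3


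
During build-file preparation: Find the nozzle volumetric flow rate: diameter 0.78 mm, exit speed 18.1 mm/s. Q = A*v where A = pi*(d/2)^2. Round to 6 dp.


A = pi*(0.78/2)^2 = 0.47783624 mm^2
Q = 0.47783624 * 18.1 = 8.648836 mm^3/s


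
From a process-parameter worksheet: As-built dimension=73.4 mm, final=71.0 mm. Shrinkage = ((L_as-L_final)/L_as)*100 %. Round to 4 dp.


Shrinkage = ((73.4-71.0)/73.4)*100 = 3.2698 %


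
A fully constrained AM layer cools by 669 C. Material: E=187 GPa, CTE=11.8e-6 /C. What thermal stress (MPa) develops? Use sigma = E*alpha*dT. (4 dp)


sigma = 187*1000 * 11.8e-6 * 669 = 1476.2154 MPa


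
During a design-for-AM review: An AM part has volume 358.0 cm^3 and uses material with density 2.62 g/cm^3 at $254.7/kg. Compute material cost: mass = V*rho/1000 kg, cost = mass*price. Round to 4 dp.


Mass = 358.0*2.62/1000 = 0.93796 kg
Cost = 0.93796 * 254.7 = 238.8984 $


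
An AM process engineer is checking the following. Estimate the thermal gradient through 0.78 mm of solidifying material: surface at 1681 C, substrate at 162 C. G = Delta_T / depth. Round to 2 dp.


G = (1681-162)/0.78 = 1947.44 C/mm


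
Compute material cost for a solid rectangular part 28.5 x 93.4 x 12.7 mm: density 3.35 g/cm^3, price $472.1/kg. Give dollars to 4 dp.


V = 28.5 * 93.4 * 12.7 = 33806.13 mm^3 = 33.80613 cm^3
Mass = 33.80613 * 3.35 / 1000 = 0.11325054 kg
Cost = 0.11325054 * 472.1 = 53.4656 $


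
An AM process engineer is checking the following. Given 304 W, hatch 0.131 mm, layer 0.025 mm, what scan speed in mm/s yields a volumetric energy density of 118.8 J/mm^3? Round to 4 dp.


v = 304 / (118.8*0.131*0.025) = 781.3504 mm/s


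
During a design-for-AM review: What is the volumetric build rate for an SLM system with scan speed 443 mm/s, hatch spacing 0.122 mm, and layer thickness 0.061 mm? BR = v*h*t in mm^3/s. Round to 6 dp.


Rate = 443 * 0.122 * 0.061 = 3.296806 mm^3/s


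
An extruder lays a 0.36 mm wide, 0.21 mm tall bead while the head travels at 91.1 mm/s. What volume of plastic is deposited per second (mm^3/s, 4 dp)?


Rate = 0.36 * 0.21 * 91.1 = 6.8872 mm^3/s


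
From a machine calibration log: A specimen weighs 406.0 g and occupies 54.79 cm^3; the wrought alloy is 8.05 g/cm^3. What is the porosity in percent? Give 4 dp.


rho_part = 406.0 / 54.79 = 7.41011133 g/cm^3
Porosity = (1 - 7.41011133/8.05)*100 = 7.9489 %


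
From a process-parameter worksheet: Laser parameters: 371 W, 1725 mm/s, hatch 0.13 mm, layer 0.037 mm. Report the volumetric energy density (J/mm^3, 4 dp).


E = 371 / (1725*0.13*0.037) = 44.7136 J/mm^3


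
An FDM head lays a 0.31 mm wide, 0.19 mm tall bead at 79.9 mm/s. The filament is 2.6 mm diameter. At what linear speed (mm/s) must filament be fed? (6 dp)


Q = 0.31 * 0.19 * 79.9 = 4.70611 mm^3/s
A_fil = pi*(2.6/2)^2 = 5.30929158 mm^2
v_feed = 4.70611 / 5.30929158 = 0.886391 mm/s


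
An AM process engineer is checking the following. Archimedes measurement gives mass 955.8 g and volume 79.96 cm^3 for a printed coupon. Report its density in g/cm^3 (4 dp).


rho = 955.8 / 79.96 = 11.9535 g/cm^3


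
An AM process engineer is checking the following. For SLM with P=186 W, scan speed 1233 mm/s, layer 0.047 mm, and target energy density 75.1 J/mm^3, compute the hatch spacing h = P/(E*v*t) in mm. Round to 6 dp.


h = 186 / (75.1*1233*0.047) = 0.042738 mm


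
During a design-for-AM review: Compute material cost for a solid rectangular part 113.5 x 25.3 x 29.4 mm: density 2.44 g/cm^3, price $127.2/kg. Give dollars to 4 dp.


V = 113.5 * 25.3 * 29.4 = 84423.57 mm^3 = 84.42357 cm^3
Mass = 84.42357 * 2.44 / 1000 = 0.20599351 kg
Cost = 0.20599351 * 127.2 = 26.2024 $


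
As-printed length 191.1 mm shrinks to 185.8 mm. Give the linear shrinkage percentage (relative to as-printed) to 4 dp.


Shrinkage = ((191.1-185.8)/191.1)*100 = 2.7734 %


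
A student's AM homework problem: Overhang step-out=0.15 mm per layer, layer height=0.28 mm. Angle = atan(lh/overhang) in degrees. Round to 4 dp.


angle = atan(0.28/0.15) = 61.8214 degrees


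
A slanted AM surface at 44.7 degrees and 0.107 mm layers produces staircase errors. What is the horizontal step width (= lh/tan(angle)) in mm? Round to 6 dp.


step = 0.107 / tan(44.7) = 0.108126 mm


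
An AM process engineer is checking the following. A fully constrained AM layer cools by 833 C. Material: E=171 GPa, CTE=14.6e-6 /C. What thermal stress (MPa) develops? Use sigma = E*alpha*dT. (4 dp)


sigma = 171*1000 * 14.6e-6 * 833 = 2079.6678 MPa


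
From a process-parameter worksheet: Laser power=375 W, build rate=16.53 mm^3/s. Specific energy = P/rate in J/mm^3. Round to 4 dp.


SE = 375 / 16.53 = 22.686 J/mm^3


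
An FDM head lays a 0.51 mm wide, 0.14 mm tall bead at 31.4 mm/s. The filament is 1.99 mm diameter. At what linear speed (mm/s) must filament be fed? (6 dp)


Q = 0.51 * 0.14 * 31.4 = 2.24196 mm^3/s
A_fil = pi*(1.99/2)^2 = 3.11025527 mm^2
v_feed = 2.24196 / 3.11025527 = 0.720828 mm/s


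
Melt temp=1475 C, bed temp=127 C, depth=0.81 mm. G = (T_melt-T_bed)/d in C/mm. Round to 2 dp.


G = (1475-127)/0.81 = 1664.2 C/mm


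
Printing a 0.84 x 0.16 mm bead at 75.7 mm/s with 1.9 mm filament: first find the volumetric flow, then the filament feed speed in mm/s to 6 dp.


Q = 0.84 * 0.16 * 75.7 = 10.17408 mm^3/s
A_fil = pi*(1.9/2)^2 = 2.83528737 mm^2
v_feed = 10.17408 / 2.83528737 = 3.588377 mm/s


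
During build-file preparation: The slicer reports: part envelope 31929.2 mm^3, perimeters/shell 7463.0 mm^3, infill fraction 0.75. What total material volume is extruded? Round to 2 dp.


V_infill = (31929.2 - 7463.0) * 0.75 = 18349.65
V_total = 7463.0 + 18349.65 = 25812.65 mm^3


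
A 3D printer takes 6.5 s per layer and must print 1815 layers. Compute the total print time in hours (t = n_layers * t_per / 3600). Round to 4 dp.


t = 1815 * 6.5 / 3600 = 3.2771 hrs


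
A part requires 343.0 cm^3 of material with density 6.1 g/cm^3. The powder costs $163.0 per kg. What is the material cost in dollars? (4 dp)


Mass = 343.0*6.1/1000 = 2.0923 kg
Cost = 2.0923 * 163.0 = 341.0449 $


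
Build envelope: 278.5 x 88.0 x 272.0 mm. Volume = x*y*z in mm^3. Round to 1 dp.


V = 278.5 * 88.0 * 272.0 = 6666176.0 mm^3


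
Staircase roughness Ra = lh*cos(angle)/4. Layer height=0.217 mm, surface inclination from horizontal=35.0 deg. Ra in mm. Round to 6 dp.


Ra = 0.217 * cos(35.0) / 4 = 0.044439 mm


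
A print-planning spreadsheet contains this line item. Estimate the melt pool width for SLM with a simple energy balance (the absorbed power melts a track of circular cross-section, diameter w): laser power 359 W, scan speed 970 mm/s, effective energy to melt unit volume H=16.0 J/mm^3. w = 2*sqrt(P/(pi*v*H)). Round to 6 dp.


w = 2*sqrt(359/(pi*970*16.0)) = 0.171615 mm


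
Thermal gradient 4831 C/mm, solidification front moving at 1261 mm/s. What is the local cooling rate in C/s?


CR = 4831 * 1261 = 6091891 C/s


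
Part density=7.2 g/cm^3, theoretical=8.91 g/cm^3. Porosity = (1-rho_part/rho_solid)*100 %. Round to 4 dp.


Porosity = (1-7.2/8.91)*100 = 19.1919 %


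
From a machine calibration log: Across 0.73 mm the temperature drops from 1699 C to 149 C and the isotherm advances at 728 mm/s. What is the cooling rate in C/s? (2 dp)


G = (1699-149)/0.73 = 2123.28767123 C/mm
CR = 2123.28767123 * 728 = 1545753.42 C/s


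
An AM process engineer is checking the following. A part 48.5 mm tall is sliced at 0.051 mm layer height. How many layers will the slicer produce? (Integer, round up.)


Layers = ceil(48.5/0.051) = 951


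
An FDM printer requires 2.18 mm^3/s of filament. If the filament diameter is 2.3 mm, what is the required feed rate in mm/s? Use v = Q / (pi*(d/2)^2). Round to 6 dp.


A = pi*(2.3/2)^2 = 4.154756
v = 2.18 / 4.154756 = 0.5247 mm/s


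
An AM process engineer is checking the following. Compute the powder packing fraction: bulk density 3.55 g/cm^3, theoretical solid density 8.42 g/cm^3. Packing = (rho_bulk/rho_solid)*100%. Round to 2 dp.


Packing = (3.55/8.42)*100 = 42.16 %


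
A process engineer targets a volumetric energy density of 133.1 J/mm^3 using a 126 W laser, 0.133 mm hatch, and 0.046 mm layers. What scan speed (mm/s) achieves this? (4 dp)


v = 126 / (133.1*0.133*0.046) = 154.733 mm/s


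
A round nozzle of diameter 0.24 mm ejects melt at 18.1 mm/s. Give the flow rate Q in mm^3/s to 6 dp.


A = pi*(0.24/2)^2 = 0.04523893 mm^2
Q = 0.04523893 * 18.1 = 0.818825 mm^3/s


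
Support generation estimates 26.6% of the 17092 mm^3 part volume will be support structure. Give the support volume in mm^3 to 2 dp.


V_support = 17092 * 0.266 = 4546.47 mm^3


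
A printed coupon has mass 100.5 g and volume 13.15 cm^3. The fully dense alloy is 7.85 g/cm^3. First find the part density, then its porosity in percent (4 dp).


rho_part = 100.5 / 13.15 = 7.64258555 g/cm^3
Porosity = (1 - 7.64258555/7.85)*100 = 2.6422 %


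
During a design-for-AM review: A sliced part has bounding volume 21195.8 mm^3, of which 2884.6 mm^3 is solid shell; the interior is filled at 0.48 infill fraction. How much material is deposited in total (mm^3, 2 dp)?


V_infill = (21195.8 - 2884.6) * 0.48 = 8789.38
V_total = 2884.6 + 8789.38 = 11673.98 mm^3


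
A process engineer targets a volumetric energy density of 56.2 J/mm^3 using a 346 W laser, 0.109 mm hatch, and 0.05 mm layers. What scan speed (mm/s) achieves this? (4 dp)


v = 346 / (56.2*0.109*0.05) = 1129.6484 mm/s


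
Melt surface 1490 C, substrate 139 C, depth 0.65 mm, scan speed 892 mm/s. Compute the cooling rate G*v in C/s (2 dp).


G = (1490-139)/0.65 = 2078.46153846 C/mm
CR = 2078.46153846 * 892 = 1853987.69 C/s


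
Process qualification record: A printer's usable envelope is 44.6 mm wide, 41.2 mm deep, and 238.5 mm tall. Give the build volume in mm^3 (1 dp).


V = 44.6 * 41.2 * 238.5 = 438248.5 mm^3


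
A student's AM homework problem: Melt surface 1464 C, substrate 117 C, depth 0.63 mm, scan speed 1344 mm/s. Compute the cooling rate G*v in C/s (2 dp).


G = (1464-117)/0.63 = 2138.0952381 C/mm
CR = 2138.0952381 * 1344 = 2873600.0 C/s


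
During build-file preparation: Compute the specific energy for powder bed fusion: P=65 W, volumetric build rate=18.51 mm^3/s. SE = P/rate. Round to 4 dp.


SE = 65 / 18.51 = 3.5116 J/mm^3


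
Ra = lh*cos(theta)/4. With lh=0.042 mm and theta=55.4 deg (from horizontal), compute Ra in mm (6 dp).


Ra = 0.042 * cos(55.4) / 4 = 0.005962 mm


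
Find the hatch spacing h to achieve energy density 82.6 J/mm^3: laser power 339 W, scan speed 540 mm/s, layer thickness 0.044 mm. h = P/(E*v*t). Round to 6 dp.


h = 339 / (82.6*540*0.044) = 0.172732 mm


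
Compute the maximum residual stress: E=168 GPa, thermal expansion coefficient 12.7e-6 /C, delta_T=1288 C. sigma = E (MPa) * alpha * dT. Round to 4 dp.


sigma = 168*1000 * 12.7e-6 * 1288 = 2748.0768 MPa


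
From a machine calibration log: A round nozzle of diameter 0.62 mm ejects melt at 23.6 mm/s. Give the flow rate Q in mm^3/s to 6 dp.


A = pi*(0.62/2)^2 = 0.30190705 mm^2
Q = 0.30190705 * 23.6 = 7.125006 mm^3/s


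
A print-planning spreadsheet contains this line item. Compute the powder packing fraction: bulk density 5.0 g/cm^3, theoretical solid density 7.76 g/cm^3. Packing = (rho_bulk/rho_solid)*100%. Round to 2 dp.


Packing = (5.0/7.76)*100 = 64.43 %


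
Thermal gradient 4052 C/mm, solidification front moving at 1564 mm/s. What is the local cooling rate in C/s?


CR = 4052 * 1564 = 6337328 C/s


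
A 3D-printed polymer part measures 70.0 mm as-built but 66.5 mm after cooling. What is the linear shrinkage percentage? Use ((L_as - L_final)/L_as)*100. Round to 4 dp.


Shrinkage = ((70.0-66.5)/70.0)*100 = 5.0 %


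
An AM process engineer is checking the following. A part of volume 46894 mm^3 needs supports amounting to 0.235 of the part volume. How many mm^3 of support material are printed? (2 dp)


V_support = 46894 * 0.235 = 11020.09 mm^3


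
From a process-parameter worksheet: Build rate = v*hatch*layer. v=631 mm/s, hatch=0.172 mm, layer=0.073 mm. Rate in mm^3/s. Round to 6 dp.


Rate = 631 * 0.172 * 0.073 = 7.922836 mm^3/s


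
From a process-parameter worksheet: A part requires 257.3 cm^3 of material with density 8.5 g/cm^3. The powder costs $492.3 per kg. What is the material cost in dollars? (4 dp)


Mass = 257.3*8.5/1000 = 2.18705 kg
Cost = 2.18705 * 492.3 = 1076.6847 $


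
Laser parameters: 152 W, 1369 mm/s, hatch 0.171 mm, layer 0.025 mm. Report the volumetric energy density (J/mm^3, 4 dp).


E = 152 / (1369*0.171*0.025) = 25.9719 J/mm^3


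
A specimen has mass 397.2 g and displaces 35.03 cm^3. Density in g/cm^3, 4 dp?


rho = 397.2 / 35.03 = 11.3389 g/cm^3


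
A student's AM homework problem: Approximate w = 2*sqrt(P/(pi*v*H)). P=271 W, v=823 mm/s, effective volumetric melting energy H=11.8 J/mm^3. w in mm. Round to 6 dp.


w = 2*sqrt(271/(pi*823*11.8)) = 0.188495 mm


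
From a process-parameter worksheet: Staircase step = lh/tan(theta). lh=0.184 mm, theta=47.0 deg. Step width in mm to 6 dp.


step = 0.184 / tan(47.0) = 0.171583 mm


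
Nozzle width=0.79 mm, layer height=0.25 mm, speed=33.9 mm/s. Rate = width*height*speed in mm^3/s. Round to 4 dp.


Rate = 0.79 * 0.25 * 33.9 = 6.6953 mm^3/s


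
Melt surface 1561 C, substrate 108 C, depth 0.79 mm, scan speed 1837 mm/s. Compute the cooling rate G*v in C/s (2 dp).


G = (1561-108)/0.79 = 1839.24050633 C/mm
CR = 1839.24050633 * 1837 = 3378684.81 C/s


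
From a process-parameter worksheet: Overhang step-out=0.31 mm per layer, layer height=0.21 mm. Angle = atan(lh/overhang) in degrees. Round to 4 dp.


angle = atan(0.21/0.31) = 34.1145 degrees


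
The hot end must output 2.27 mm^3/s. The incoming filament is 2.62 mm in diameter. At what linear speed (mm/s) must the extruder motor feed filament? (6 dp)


A = pi*(2.62/2)^2 = 5.391287
v = 2.27 / 5.391287 = 0.42105 mm/s


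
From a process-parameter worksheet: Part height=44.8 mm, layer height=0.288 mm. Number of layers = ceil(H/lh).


Layers = ceil(44.8/0.288) = 156


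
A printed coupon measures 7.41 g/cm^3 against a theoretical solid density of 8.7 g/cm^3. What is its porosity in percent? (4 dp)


Porosity = (1-7.41/8.7)*100 = 14.8276 %


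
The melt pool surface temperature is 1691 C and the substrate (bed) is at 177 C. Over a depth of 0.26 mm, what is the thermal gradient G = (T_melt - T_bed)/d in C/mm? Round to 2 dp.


G = (1691-177)/0.26 = 5823.08 C/mm


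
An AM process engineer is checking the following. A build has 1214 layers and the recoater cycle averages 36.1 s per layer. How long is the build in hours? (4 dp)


t = 1214 * 36.1 / 3600 = 12.1737 hrs


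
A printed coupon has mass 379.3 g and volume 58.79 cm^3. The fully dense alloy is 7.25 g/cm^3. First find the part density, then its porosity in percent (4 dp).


rho_part = 379.3 / 58.79 = 6.45177751 g/cm^3
Porosity = (1 - 6.45177751/7.25)*100 = 11.01 %


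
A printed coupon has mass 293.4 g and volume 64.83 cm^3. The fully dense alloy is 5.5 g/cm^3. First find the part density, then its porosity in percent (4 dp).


rho_part = 293.4 / 64.83 = 4.52568255 g/cm^3
Porosity = (1 - 4.52568255/5.5)*100 = 17.7149 %


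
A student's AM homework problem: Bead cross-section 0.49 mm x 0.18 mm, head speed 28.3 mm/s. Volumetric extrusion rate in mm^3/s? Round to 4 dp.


Rate = 0.49 * 0.18 * 28.3 = 2.4961 mm^3/s


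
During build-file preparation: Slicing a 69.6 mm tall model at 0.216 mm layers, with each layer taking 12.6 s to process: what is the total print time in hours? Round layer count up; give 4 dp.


Layers = ceil(69.6/0.216) = 323
t = 323 * 12.6 / 3600 = 1.1305 hrs


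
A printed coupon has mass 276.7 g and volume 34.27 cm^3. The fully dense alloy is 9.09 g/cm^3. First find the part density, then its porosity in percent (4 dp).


rho_part = 276.7 / 34.27 = 8.0741173 g/cm^3
Porosity = (1 - 8.0741173/9.09)*100 = 11.1758 %


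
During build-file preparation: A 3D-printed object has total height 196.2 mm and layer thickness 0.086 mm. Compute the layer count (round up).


Layers = ceil(196.2/0.086) = 2282


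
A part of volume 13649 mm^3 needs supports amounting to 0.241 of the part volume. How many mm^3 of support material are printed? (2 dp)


V_support = 13649 * 0.241 = 3289.41 mm^3


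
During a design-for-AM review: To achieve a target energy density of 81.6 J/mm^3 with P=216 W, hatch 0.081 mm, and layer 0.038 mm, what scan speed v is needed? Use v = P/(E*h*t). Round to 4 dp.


v = 216 / (81.6*0.081*0.038) = 859.9931 mm/s


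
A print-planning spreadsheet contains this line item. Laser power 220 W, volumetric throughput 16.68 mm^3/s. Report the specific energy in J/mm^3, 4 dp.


SE = 220 / 16.68 = 13.1894 J/mm^3


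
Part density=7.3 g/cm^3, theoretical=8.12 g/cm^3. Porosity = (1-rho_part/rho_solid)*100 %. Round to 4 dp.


Porosity = (1-7.3/8.12)*100 = 10.0985 %


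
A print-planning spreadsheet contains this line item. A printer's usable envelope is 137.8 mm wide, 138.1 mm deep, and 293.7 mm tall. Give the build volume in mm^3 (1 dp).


V = 137.8 * 138.1 * 293.7 = 5589163.9 mm^3


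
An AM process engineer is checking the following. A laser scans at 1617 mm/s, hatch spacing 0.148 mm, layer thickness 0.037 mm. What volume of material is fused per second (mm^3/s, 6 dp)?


Rate = 1617 * 0.148 * 0.037 = 8.854692 mm^3/s


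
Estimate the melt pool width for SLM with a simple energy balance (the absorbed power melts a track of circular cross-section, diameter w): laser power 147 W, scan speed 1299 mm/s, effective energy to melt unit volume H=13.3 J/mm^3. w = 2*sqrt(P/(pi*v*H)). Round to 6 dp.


w = 2*sqrt(147/(pi*1299*13.3)) = 0.104084 mm


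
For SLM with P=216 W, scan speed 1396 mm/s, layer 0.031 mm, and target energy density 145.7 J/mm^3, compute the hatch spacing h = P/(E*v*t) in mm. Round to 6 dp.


h = 216 / (145.7*1396*0.031) = 0.034257 mm


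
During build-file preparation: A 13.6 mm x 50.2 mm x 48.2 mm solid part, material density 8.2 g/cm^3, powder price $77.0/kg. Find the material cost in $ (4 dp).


V = 13.6 * 50.2 * 48.2 = 32907.104 mm^3 = 32.907104 cm^3
Mass = 32.907104 * 8.2 / 1000 = 0.26983825 kg
Cost = 0.26983825 * 77.0 = 20.7775 $


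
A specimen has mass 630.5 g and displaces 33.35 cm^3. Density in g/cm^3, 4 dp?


rho = 630.5 / 33.35 = 18.9055 g/cm^3


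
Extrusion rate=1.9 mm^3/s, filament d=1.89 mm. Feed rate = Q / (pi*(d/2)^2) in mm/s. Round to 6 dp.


A = pi*(1.89/2)^2 = 2.805521
v = 1.9 / 2.805521 = 0.677236 mm/s


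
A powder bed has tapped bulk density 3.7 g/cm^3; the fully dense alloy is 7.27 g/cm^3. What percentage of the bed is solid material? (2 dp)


Packing = (3.7/7.27)*100 = 50.89 %


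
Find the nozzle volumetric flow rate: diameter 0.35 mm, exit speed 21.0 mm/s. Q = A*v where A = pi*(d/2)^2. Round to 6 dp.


A = pi*(0.35/2)^2 = 0.09621128 mm^2
Q = 0.09621128 * 21.0 = 2.020437 mm^3/s


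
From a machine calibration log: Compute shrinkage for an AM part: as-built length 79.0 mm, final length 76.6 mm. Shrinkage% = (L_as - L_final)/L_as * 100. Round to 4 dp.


Shrinkage = ((79.0-76.6)/79.0)*100 = 3.038 %


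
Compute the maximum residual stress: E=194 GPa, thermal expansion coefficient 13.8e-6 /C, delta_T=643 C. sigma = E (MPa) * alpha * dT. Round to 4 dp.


sigma = 194*1000 * 13.8e-6 * 643 = 1721.4396 MPa


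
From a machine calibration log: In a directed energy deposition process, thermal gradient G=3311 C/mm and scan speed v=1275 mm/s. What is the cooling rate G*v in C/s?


CR = 3311 * 1275 = 4221525 C/s


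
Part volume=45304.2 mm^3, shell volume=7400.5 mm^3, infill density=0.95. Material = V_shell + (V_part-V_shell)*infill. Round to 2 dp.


V_infill = (45304.2 - 7400.5) * 0.95 = 36008.52
V_total = 7400.5 + 36008.52 = 43409.02 mm^3


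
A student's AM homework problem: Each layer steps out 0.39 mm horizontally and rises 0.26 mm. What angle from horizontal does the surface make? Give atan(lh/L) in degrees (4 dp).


angle = atan(0.26/0.39) = 33.6901 degrees


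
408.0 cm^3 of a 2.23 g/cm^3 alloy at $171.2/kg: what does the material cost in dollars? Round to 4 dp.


Mass = 408.0*2.23/1000 = 0.90984 kg
Cost = 0.90984 * 171.2 = 155.7646 $


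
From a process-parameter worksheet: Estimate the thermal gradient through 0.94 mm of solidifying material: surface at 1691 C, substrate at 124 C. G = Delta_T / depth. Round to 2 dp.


G = (1691-124)/0.94 = 1667.02 C/mm


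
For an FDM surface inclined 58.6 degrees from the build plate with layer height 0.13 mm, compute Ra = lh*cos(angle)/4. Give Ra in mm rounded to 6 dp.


Ra = 0.13 * cos(58.6) / 4 = 0.016933 mm


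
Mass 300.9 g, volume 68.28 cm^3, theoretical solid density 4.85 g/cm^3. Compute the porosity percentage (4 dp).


rho_part = 300.9 / 68.28 = 4.40685413 g/cm^3
Porosity = (1 - 4.40685413/4.85)*100 = 9.137 %


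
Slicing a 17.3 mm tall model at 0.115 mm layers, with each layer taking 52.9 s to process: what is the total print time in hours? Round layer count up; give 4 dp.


Layers = ceil(17.3/0.115) = 151
t = 151 * 52.9 / 3600 = 2.2189 hrs


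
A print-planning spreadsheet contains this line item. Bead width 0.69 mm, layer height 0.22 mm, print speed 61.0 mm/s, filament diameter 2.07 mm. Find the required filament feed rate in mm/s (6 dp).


Q = 0.69 * 0.22 * 61.0 = 9.2598 mm^3/s
A_fil = pi*(2.07/2)^2 = 3.36535259 mm^2
v_feed = 9.2598 / 3.36535259 = 2.75151 mm/s


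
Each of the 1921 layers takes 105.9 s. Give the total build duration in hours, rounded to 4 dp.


t = 1921 * 105.9 / 3600 = 56.5094 hrs


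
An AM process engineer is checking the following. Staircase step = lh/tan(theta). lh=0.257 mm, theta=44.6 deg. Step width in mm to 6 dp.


step = 0.257 / tan(44.6) = 0.260614 mm


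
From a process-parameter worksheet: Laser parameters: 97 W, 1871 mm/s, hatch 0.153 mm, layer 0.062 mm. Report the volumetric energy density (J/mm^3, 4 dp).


E = 97 / (1871*0.153*0.062) = 5.4653 J/mm^3


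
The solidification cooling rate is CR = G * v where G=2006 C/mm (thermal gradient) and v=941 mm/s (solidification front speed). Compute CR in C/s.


CR = 2006 * 941 = 1887646 C/s


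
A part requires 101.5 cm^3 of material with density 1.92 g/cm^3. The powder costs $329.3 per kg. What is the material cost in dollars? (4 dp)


Mass = 101.5*1.92/1000 = 0.19488 kg
Cost = 0.19488 * 329.3 = 64.174 $


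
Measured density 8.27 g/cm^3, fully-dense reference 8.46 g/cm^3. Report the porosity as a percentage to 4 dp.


Porosity = (1-8.27/8.46)*100 = 2.2459 %


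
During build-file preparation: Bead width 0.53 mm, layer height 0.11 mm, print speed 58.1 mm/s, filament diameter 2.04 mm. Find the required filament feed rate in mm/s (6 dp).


Q = 0.53 * 0.11 * 58.1 = 3.38723 mm^3/s
A_fil = pi*(2.04/2)^2 = 3.268513 mm^2
v_feed = 3.38723 / 3.268513 = 1.036321 mm/s


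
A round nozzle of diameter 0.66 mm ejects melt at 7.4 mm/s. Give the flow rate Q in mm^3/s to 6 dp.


A = pi*(0.66/2)^2 = 0.34211944 mm^2
Q = 0.34211944 * 7.4 = 2.531684 mm^3/s


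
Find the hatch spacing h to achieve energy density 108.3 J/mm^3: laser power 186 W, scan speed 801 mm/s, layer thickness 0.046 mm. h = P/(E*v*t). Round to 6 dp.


h = 186 / (108.3*801*0.046) = 0.046612 mm


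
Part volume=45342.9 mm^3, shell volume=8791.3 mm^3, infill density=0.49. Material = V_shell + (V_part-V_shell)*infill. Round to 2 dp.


V_infill = (45342.9 - 8791.3) * 0.49 = 17910.28
V_total = 8791.3 + 17910.28 = 26701.58 mm^3


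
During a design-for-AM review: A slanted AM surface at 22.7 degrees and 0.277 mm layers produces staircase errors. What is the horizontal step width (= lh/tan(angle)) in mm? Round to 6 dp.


step = 0.277 / tan(22.7) = 0.66219 mm


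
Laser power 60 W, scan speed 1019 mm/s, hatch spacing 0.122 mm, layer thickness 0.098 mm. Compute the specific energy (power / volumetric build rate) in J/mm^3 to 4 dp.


Build rate = 1019 * 0.122 * 0.098 = 12.183164 mm^3/s
SE = 60 / 12.183164 = 4.9248 J/mm^3


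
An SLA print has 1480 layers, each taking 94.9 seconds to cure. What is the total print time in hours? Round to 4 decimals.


t = 1480 * 94.9 / 3600 = 39.0144 hrs


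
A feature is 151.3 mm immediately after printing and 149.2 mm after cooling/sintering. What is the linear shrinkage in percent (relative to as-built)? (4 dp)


Shrinkage = ((151.3-149.2)/151.3)*100 = 1.388 %


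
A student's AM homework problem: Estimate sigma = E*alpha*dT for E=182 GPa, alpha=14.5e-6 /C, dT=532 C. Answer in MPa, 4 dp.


sigma = 182*1000 * 14.5e-6 * 532 = 1403.948 MPa


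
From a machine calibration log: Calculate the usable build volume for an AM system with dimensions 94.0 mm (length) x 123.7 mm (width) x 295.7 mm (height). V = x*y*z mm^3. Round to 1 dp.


V = 94.0 * 123.7 * 295.7 = 3438340.5 mm^3


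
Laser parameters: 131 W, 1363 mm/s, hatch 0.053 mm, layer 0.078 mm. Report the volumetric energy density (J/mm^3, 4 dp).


E = 131 / (1363*0.053*0.078) = 23.249 J/mm^3


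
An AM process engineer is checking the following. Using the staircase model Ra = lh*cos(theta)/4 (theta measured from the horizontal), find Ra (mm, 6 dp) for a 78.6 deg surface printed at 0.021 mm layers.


Ra = 0.021 * cos(78.6) / 4 = 0.001038 mm


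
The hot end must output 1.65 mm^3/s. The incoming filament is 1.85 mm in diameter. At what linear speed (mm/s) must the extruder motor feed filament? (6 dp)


A = pi*(1.85/2)^2 = 2.688025
v = 1.65 / 2.688025 = 0.613834 mm/s


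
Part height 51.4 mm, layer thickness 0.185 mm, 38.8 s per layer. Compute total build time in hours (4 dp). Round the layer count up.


Layers = ceil(51.4/0.185) = 278
t = 278 * 38.8 / 3600 = 2.9962 hrs


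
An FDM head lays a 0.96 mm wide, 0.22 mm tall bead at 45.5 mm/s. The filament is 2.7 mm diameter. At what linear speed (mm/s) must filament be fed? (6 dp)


Q = 0.96 * 0.22 * 45.5 = 9.6096 mm^3/s
A_fil = pi*(2.7/2)^2 = 5.72555261 mm^2
v_feed = 9.6096 / 5.72555261 = 1.678371 mm/s


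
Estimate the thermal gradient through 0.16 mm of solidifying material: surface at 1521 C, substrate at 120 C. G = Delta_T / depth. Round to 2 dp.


G = (1521-120)/0.16 = 8756.25 C/mm
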